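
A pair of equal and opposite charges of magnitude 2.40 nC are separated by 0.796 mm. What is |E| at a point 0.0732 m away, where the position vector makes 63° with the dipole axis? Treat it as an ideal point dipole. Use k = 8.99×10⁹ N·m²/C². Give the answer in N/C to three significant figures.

Dipole moment p = qd = (2.40×10⁻⁹ C)(7.96×10⁻⁴ m) = 1.91×10⁻¹² C·m.
At angle θ the dipole field magnitude is E = (kp/r³)·√(1 + 3cos²θ).
kp/r³ = (8.99×10⁹)(1.91×10⁻¹²) / (0.0732)³ = 43.78 N/C.
√(1 + 3cos²63°) = √(1 + 3·0.2061) = √1.6183 ≈ 1.2721.
E ≈ 43.78 × 1.272 = 55.69 N/C.

E ≈ 55.7 N/C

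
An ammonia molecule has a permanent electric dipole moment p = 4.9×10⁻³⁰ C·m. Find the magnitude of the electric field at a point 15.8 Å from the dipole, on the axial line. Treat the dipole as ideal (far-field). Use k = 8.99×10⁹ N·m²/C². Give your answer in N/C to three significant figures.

On the dipole axis E = 2kp/r³.
E = 2·(8.99×10⁹)(4.90×10⁻³⁰) / (1.58×10⁻⁹)³ = 2.234×10⁷ N/C.

E ≈ 2.23×10⁷ N/C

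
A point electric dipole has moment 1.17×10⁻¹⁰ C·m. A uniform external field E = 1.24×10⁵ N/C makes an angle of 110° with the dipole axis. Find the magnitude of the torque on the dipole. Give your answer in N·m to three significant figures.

Torque on an electric dipole: τ = pE sinθ.
τ = (1.17×10⁻¹⁰)(1.24×10⁵)·sin110° = 1.363×10⁻⁵ N·m.

τ ≈ 1.36×10⁻⁵ N·m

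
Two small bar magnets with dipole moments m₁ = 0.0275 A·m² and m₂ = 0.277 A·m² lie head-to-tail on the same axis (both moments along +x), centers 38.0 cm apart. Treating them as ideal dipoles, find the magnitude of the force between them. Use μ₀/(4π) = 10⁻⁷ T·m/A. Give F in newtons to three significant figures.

On-axis B of dipole 1: B = (μ₀/4π)·2m₁/r³. Force on dipole 2: F = m₂·dB/dr.
dB/dr = −(μ₀/4π)·6m₁/r⁴, so |F| = (μ₀/4π)·6m₁m₂/r⁴.
F = 6(10⁻⁷)(0.0275)(0.277)/(0.380)⁴ = 2.192×10⁻⁷ N.

F ≈ 2.19×10⁻⁷ N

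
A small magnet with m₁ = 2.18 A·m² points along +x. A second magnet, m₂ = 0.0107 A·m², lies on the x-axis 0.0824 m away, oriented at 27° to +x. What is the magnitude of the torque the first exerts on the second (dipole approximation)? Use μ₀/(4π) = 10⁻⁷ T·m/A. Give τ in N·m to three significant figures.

τ ≈ 3.79×10⁻⁶ N·m

Dipole B is on the axis of dipole A, so B₁ there is axial: B₁ = (μ₀/4π)·2m₁/r³ along +x.
B₁ = 2(10⁻⁷)(2.18)/(0.0824)³ = 7.793×10⁻⁴ T.
τ = m₂ B₁ sinθ.
τ = (0.0107)(7.793×10⁻⁴)·sin27° = 3.786×10⁻⁶ N·m.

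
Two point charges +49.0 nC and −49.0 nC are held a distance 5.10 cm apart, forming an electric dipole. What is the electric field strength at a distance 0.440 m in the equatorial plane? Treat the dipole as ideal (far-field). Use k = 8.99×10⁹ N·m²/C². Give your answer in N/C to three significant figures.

E ≈ 264 N/C

Dipole moment p = qd = (4.90×10⁻⁸ C)(0.0510 m) = 2.499×10⁻⁹ C·m.
In the equatorial plane E = kp/r³.
E = (8.99×10⁹)(2.499×10⁻⁹) / (0.440)³ = 263.7 N/C.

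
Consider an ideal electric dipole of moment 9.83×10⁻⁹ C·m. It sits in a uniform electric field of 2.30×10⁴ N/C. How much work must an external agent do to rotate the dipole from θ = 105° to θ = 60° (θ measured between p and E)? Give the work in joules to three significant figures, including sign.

W ≈ -1.72×10⁻⁴ J

W_ext = ΔU = U(θ₂) − U(θ₁) = −pE cosθ₂ − (−pE cosθ₁) = pE(cosθ₁ − cosθ₂).
W = (9.83×10⁻⁹)(2.30×10⁴)·(cos105° − cos60°) = (2.261×10⁻⁴)·(-0.7588) = -1.716×10⁻⁴ J.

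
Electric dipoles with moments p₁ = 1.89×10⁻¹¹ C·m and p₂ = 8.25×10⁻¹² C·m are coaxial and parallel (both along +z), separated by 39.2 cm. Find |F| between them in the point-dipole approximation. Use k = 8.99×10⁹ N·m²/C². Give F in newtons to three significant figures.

On-axis field of dipole 1 at distance r: E = 2kp₁/r³. Force on dipole 2 is F = p₂·dE/dr (gradient along axis).
dE/dr = −6kp₁/r⁴, so |F| = 6kp₁p₂/r⁴ (attractive for aligned moments).
F = 6(8.99×10⁹)(1.89×10⁻¹¹)(8.25×10⁻¹²)/(0.392)⁴ = 3.562×10⁻¹⁰ N.

F ≈ 3.56×10⁻¹⁰ N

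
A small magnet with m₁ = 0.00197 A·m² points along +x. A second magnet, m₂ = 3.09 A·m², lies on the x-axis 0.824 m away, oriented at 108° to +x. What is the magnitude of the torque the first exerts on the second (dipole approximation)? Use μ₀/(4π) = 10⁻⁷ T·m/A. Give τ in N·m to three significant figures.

τ ≈ 2.07×10⁻⁹ N·m

Dipole B is on the axis of dipole A, so B₁ there is axial: B₁ = (μ₀/4π)·2m₁/r³ along +x.
B₁ = 2(10⁻⁷)(0.00197)/(0.824)³ = 7.042×10⁻¹⁰ T.
τ = m₂ B₁ sinθ.
τ = (3.09)(7.042×10⁻¹⁰)·sin108° = 2.070×10⁻⁹ N·m.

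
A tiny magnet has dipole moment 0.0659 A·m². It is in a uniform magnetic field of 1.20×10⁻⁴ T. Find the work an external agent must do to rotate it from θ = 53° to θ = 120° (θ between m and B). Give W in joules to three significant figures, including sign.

W ≈ 8.71×10⁻⁶ J

W_ext = ΔU = −mB cosθ₂ + mB cosθ₁ = mB(cosθ₁ − cosθ₂).
W = (0.0659)(1.20×10⁻⁴)·(cos53° − cos120°) = (7.908×10⁻⁶)·(+1.1018) = 8.713×10⁻⁶ J.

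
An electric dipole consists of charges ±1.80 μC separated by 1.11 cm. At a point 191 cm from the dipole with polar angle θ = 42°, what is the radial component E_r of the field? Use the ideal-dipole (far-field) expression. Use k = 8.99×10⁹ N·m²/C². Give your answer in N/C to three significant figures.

Dipole moment p = qd = (1.80×10⁻⁶ C)(0.0111 m) = 1.998×10⁻⁸ C·m.
For a dipole, E_r = (2kp cosθ)/r³.
kp/r³ = (8.99×10⁹)(1.998×10⁻⁸)/(1.91)³ = 25.78 N/C.
E_r = 2·25.78·cos42° = 38.31 N/C.

E_r ≈ 38.3 N/C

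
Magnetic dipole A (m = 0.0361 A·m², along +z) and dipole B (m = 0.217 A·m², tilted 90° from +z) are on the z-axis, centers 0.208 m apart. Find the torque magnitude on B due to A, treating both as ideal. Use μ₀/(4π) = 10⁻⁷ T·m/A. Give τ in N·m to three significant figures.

Dipole B is on the axis of dipole A, so B₁ there is axial: B₁ = (μ₀/4π)·2m₁/r³ along +z.
B₁ = 2(10⁻⁷)(0.0361)/(0.208)³ = 8.023×10⁻⁷ T.
τ = m₂ B₁ sinθ.
τ = (0.217)(8.023×10⁻⁷)·sin90° = 1.741×10⁻⁷ N·m.

τ ≈ 1.74×10⁻⁷ N·m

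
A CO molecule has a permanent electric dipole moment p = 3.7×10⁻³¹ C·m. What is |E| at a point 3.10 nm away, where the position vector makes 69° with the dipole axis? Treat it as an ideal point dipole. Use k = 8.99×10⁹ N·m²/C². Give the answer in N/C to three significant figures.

At angle θ the dipole field magnitude is E = (kp/r³)·√(1 + 3cos²θ).
kp/r³ = (8.99×10⁹)(3.70×10⁻³¹) / (3.10×10⁻⁹)³ = 1.117×10⁵ N/C.
√(1 + 3cos²69°) = √(1 + 3·0.1284) = √1.3853 ≈ 1.1770.
E ≈ 1.117×10⁵ × 1.177 = 1.314×10⁵ N/C.

E ≈ 1.31×10⁵ N/C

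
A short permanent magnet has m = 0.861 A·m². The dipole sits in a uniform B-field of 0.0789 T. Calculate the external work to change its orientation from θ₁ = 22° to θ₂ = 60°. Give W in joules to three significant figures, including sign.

W ≈ 0.0290 J

W_ext = ΔU = −mB cosθ₂ + mB cosθ₁ = mB(cosθ₁ − cosθ₂).
W = (0.861)(0.0789)·(cos22° − cos60°) = (0.06793)·(+0.4272) = 0.02902 J.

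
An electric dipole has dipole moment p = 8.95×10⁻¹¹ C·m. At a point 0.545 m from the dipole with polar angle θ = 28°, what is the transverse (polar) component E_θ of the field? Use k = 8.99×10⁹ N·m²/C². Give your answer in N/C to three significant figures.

E_θ ≈ 2.33 N/C

For a dipole, E_θ = (kp sinθ)/r³.
kp/r³ = (8.99×10⁹)(8.95×10⁻¹¹)/(0.545)³ = 4.970 N/C.
E_θ = 4.970·sin28° = 2.333 N/C.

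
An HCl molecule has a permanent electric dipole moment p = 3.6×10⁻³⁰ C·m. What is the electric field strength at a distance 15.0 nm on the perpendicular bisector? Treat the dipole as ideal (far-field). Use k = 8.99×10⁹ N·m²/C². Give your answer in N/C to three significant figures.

E ≈ 9590 N/C

On the perpendicular bisector E = kp/r³ (half the axial value at the same distance).
E = (8.99×10⁹)(3.60×10⁻³⁰) / (1.50×10⁻⁸)³ = 9589 N/C.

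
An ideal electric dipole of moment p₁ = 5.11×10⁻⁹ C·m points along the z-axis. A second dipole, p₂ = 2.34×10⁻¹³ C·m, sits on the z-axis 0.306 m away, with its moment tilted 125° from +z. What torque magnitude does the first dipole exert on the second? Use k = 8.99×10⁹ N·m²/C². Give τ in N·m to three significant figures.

τ ≈ 6.15×10⁻¹⁰ N·m

The second dipole sits on the axis of the first, so the field there is axial: E₁ = 2kp₁/r³ along +z.
E₁ = 2(8.99×10⁹)(5.11×10⁻⁹)/(0.306)³ = 3207 N/C.
Torque on the second dipole: τ = p₂ E₁ sinθ.
τ = (2.34×10⁻¹³)(3207)·sin125° = 6.146×10⁻¹⁰ N·m.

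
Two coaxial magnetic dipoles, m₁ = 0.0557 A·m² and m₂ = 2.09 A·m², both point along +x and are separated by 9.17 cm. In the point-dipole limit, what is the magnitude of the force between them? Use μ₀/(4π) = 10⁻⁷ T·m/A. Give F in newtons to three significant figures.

F ≈ 9.88×10⁻⁴ N

On-axis B of dipole 1: B = (μ₀/4π)·2m₁/r³. Force on dipole 2: F = m₂·dB/dr.
dB/dr = −(μ₀/4π)·6m₁/r⁴, so |F| = (μ₀/4π)·6m₁m₂/r⁴.
F = 6(10⁻⁷)(0.0557)(2.09)/(0.0917)⁴ = 9.878×10⁻⁴ N.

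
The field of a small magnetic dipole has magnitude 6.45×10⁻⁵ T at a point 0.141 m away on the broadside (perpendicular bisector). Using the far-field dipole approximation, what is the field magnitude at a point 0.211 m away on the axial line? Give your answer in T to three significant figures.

Dipole fields scale as 1/r³ in the far field.
The axial field is twice the equatorial field at the same r, so the geometry factor is 2/1.
B₂ = B₁ · (2/1) · (r₁/r₂)³ = 6.45×10⁻⁵ · 2 · (0.141/0.211)³.
(r₁/r₂)³ = (0.6682)³ = 0.2984.
B₂ ≈ 3.849×10⁻⁵ T.

B ≈ 3.85×10⁻⁵ T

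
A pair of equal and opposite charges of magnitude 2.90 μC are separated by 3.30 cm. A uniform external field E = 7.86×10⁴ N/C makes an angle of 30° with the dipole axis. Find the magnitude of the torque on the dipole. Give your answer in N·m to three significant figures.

Dipole moment p = qd = (2.90×10⁻⁶ C)(0.0330 m) = 9.57×10⁻⁸ C·m.
Torque on an electric dipole: τ = pE sinθ.
τ = (9.57×10⁻⁸)(7.86×10⁴)·sin30° = 0.003761 N·m.

τ ≈ 0.00376 N·m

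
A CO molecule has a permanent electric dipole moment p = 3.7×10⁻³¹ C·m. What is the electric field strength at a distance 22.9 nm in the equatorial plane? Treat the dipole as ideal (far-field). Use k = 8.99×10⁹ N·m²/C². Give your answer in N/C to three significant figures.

E ≈ 277 N/C

In the equatorial plane E = kp/r³.
E = (8.99×10⁹)(3.70×10⁻³¹) / (2.29×10⁻⁸)³ = 277.0 N/C.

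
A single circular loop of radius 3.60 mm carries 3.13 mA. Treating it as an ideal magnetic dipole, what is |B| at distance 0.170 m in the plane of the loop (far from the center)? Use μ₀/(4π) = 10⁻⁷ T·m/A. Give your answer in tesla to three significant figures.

B ≈ 2.59×10⁻¹² T

Magnetic moment m = IA = Iπa² = (0.00313)·π·(0.00360)² = 1.274×10⁻⁷ A·m².
In the equatorial plane B = (μ₀/4π)·m/r³ (half the axial value).
B = (10⁻⁷)·(1.274×10⁻⁷) / (0.170)³ = 2.593×10⁻¹² T.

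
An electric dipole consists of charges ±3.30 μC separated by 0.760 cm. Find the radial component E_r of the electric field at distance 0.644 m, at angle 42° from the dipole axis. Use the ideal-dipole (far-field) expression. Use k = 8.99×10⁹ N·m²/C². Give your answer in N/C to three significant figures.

E_r ≈ 1250 N/C

Dipole moment p = qd = (3.30×10⁻⁶ C)(0.00760 m) = 2.508×10⁻⁸ C·m.
For a dipole, E_r = (2kp cosθ)/r³.
kp/r³ = (8.99×10⁹)(2.508×10⁻⁸)/(0.644)³ = 844.2 N/C.
E_r = 2·844.2·cos42° = 1255 N/C.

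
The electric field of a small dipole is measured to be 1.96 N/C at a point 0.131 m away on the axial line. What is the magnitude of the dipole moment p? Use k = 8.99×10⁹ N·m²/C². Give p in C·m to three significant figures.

On axis E = 2kp/r³, so p = Er³/(2k).
p = (1.96)·(0.131)³ / (2·8.99×10⁹) = 2.451×10⁻¹³ C·m.

p ≈ 2.45×10⁻¹³ C·m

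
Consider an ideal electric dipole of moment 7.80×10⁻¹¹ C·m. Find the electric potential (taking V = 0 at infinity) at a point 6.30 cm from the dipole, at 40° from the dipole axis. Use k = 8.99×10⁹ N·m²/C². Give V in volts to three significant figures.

The dipole potential is V = kp cosθ / r².
V = (8.99×10⁹)(7.80×10⁻¹¹)·cos40° / (0.0630)² = 135.3 V.

V ≈ 135 V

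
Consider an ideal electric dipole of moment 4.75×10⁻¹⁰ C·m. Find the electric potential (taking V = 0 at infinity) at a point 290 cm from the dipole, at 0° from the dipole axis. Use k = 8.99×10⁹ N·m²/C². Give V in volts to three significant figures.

V ≈ 0.508 V

The dipole potential is V = kp cosθ / r².
V = (8.99×10⁹)(4.75×10⁻¹⁰)·cos0° / (2.90)² = 0.5078 V.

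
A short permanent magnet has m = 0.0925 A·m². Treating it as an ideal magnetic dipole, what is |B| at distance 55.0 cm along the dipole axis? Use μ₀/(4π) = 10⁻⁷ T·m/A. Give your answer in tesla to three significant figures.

B ≈ 1.11×10⁻⁷ T

On axis B = (μ₀/4π)·2m/r³.
B = 2·(10⁻⁷)·(0.0925) / (0.550)³ = 1.112×10⁻⁷ T.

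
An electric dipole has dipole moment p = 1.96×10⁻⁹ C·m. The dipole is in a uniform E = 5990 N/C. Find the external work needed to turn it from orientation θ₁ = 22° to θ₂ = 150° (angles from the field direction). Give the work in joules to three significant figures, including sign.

W_ext = ΔU = U(θ₂) − U(θ₁) = −pE cosθ₂ − (−pE cosθ₁) = pE(cosθ₁ − cosθ₂).
W = (1.96×10⁻⁹)(5990)·(cos22° − cos150°) = (1.174×10⁻⁵)·(+1.7932) = 2.105×10⁻⁵ J.

W ≈ 2.11×10⁻⁵ J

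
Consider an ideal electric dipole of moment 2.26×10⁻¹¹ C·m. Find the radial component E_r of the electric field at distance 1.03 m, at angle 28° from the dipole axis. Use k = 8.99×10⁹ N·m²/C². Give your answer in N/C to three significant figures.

For a dipole, E_r = (2kp cosθ)/r³.
kp/r³ = (8.99×10⁹)(2.26×10⁻¹¹)/(1.03)³ = 0.1859 N/C.
E_r = 2·0.1859·cos28° = 0.3283 N/C.

E_r ≈ 0.328 N/C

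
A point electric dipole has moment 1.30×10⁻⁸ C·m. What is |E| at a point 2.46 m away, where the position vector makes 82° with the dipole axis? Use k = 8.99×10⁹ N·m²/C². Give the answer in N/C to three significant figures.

At angle θ the dipole field magnitude is E = (kp/r³)·√(1 + 3cos²θ).
kp/r³ = (8.99×10⁹)(1.30×10⁻⁸) / (2.46)³ = 7.851 N/C.
√(1 + 3cos²82°) = √(1 + 3·0.0194) = √1.0581 ≈ 1.0286.
E ≈ 7.851 × 1.029 = 8.075 N/C.

E ≈ 8.08 N/C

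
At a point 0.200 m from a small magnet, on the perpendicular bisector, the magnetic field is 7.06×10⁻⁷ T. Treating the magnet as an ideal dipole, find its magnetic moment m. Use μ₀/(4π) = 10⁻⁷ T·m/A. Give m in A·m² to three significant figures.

In the equatorial plane B = (μ₀/4π)·m/r³, so m = Br³·4π/(μ₀).
m = (7.06×10⁻⁷)·(0.200)³ / (10⁻⁷) = 0.05648 A·m².

m ≈ 0.0565 A·m²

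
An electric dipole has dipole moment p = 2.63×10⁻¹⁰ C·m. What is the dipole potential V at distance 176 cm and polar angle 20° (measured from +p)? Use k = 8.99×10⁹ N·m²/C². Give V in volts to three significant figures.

V ≈ 0.717 V

The dipole potential is V = kp cosθ / r².
V = (8.99×10⁹)(2.63×10⁻¹⁰)·cos20° / (1.76)² = 0.7173 V.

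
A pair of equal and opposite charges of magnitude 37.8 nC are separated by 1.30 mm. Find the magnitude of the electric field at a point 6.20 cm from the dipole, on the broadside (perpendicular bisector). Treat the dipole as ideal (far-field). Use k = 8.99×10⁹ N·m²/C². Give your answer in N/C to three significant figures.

Dipole moment p = qd = (3.78×10⁻⁸ C)(0.00130 m) = 4.914×10⁻¹¹ C·m.
In the equatorial plane E = kp/r³.
E = (8.99×10⁹)(4.914×10⁻¹¹) / (0.0620)³ = 1854 N/C.

E ≈ 1850 N/C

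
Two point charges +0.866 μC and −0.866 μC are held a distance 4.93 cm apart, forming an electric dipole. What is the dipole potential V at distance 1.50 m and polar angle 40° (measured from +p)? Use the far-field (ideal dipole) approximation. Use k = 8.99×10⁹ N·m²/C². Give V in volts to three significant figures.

Dipole moment p = qd = (8.66×10⁻⁷ C)(0.0493 m) = 4.269×10⁻⁸ C·m.
The dipole potential is V = kp cosθ / r².
V = (8.99×10⁹)(4.269×10⁻⁸)·cos40° / (1.50)² = 130.7 V.

V ≈ 131 V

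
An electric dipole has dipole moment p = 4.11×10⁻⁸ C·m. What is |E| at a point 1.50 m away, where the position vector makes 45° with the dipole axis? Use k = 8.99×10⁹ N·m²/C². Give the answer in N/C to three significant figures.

E ≈ 173 N/C

At angle θ the dipole field magnitude is E = (kp/r³)·√(1 + 3cos²θ).
kp/r³ = (8.99×10⁹)(4.11×10⁻⁸) / (1.50)³ = 109.5 N/C.
√(1 + 3cos²45°) = √(1 + 3·0.5000) = √2.5000 ≈ 1.5811.
E ≈ 109.5 × 1.581 = 173.1 N/C.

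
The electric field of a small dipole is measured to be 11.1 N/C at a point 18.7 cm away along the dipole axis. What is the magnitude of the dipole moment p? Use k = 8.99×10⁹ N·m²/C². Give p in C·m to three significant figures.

p ≈ 4.04×10⁻¹² C·m

On axis E = 2kp/r³, so p = Er³/(2k).
p = (11.1)·(0.187)³ / (2·8.99×10⁹) = 4.037×10⁻¹² C·m.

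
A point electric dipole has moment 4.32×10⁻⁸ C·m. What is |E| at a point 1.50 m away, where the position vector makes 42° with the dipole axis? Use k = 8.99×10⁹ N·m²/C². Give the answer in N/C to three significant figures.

E ≈ 188 N/C

At angle θ the dipole field magnitude is E = (kp/r³)·√(1 + 3cos²θ).
kp/r³ = (8.99×10⁹)(4.32×10⁻⁸) / (1.50)³ = 115.1 N/C.
√(1 + 3cos²42°) = √(1 + 3·0.5523) = √2.6568 ≈ 1.6300.
E ≈ 115.1 × 1.630 = 187.6 N/C.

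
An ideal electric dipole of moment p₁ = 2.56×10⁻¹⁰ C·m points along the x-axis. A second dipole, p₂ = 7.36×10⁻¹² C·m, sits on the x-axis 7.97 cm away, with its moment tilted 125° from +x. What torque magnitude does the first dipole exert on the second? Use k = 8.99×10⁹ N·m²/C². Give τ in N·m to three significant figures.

The second dipole sits on the axis of the first, so the field there is axial: E₁ = 2kp₁/r³ along +x.
E₁ = 2(8.99×10⁹)(2.56×10⁻¹⁰)/(0.0797)³ = 9092 N/C.
Torque on the second dipole: τ = p₂ E₁ sinθ.
τ = (7.36×10⁻¹²)(9092)·sin125° = 5.481×10⁻⁸ N·m.

τ ≈ 5.48×10⁻⁸ N·m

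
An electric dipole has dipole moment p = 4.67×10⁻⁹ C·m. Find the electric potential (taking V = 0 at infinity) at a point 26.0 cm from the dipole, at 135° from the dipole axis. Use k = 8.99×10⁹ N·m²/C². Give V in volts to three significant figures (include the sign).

V ≈ -439 V

The dipole potential is V = kp cosθ / r².
V = (8.99×10⁹)(4.67×10⁻⁹)·cos135° / (0.260)² = -439.2 V.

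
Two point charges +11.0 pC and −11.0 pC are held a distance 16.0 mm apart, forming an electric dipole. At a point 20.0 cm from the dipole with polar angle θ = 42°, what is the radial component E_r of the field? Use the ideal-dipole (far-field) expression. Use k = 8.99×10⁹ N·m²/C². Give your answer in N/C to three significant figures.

Dipole moment p = qd = (1.10×10⁻¹¹ C)(0.0160 m) = 1.76×10⁻¹³ C·m.
For a dipole, E_r = (2kp cosθ)/r³.
kp/r³ = (8.99×10⁹)(1.76×10⁻¹³)/(0.200)³ = 0.1978 N/C.
E_r = 2·0.1978·cos42° = 0.2940 N/C.

E_r ≈ 0.294 N/C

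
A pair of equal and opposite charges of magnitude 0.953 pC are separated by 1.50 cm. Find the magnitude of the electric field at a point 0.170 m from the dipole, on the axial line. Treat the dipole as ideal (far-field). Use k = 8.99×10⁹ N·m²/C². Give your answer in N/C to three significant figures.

E ≈ 0.0523 N/C

Dipole moment p = qd = (9.53×10⁻¹³ C)(0.0150 m) = 1.43×10⁻¹⁴ C·m.
On the dipole axis E = 2kp/r³.
E = 2·(8.99×10⁹)(1.43×10⁻¹⁴) / (0.170)³ = 0.05233 N/C.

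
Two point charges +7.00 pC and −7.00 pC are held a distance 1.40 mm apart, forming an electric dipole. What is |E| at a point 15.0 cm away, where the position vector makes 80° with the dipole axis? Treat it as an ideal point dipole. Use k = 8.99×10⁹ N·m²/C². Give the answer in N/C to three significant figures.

E ≈ 0.0273 N/C

Dipole moment p = qd = (7.00×10⁻¹² C)(0.00140 m) = 9.80×10⁻¹⁵ C·m.
At angle θ the dipole field magnitude is E = (kp/r³)·√(1 + 3cos²θ).
kp/r³ = (8.99×10⁹)(9.80×10⁻¹⁵) / (0.150)³ = 0.02610 N/C.
√(1 + 3cos²80°) = √(1 + 3·0.0302) = √1.0905 ≈ 1.0443.
E ≈ 0.02610 × 1.044 = 0.02726 N/C.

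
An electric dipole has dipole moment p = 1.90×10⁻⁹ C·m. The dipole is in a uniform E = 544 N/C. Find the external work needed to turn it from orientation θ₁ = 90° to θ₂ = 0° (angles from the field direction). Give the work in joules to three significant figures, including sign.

W ≈ -1.03×10⁻⁶ J

W_ext = ΔU = U(θ₂) − U(θ₁) = −pE cosθ₂ − (−pE cosθ₁) = pE(cosθ₁ − cosθ₂).
W = (1.90×10⁻⁹)(544)·(cos90° − cos0°) = (1.034×10⁻⁶)·(-1.0000) = -1.034×10⁻⁶ J.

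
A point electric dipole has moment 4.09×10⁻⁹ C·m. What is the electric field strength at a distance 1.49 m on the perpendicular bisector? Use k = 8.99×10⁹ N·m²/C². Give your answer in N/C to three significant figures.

E ≈ 11.1 N/C

On the perpendicular bisector E = kp/r³ (half the axial value at the same distance).
E = (8.99×10⁹)(4.09×10⁻⁹) / (1.49)³ = 11.12 N/C.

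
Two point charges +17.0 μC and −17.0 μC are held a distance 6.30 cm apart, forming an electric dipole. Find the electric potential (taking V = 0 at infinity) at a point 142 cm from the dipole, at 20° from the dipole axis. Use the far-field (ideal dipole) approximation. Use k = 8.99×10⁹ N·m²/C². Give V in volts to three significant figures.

V ≈ 4490 V

Dipole moment p = qd = (1.70×10⁻⁵ C)(0.0630 m) = 1.071×10⁻⁶ C·m.
The dipole potential is V = kp cosθ / r².
V = (8.99×10⁹)(1.071×10⁻⁶)·cos20° / (1.42)² = 4487 V.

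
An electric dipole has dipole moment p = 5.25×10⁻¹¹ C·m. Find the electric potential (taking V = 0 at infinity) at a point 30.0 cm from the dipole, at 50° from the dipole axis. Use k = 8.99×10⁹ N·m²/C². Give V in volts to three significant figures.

V ≈ 3.37 V

The dipole potential is V = kp cosθ / r².
V = (8.99×10⁹)(5.25×10⁻¹¹)·cos50° / (0.300)² = 3.371 V.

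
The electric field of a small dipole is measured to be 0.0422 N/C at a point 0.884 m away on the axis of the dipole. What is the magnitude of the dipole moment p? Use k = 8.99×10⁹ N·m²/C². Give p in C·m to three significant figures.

On axis E = 2kp/r³, so p = Er³/(2k).
p = (0.0422)·(0.884)³ / (2·8.99×10⁹) = 1.621×10⁻¹² C·m.

p ≈ 1.62×10⁻¹² C·m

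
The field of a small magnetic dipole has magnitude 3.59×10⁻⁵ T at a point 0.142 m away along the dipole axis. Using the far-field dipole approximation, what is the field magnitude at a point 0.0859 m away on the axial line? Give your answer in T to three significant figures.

Dipole fields scale as 1/r³ in the far field; the geometry is the same at both points.
B₂ = B₁ · (r₁/r₂)³ = 3.59×10⁻⁵ · (0.142/0.0859)³.
(r₁/r₂)³ = (1.653)³ = 4.517.
B₂ ≈ 1.622×10⁻⁴ T.

B ≈ 1.62×10⁻⁴ T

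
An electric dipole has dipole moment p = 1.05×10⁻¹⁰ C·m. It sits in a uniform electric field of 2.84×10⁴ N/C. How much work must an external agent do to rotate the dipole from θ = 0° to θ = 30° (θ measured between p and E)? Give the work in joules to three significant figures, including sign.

W ≈ 4.00×10⁻⁷ J

W_ext = ΔU = U(θ₂) − U(θ₁) = −pE cosθ₂ − (−pE cosθ₁) = pE(cosθ₁ − cosθ₂).
W = (1.05×10⁻¹⁰)(2.84×10⁴)·(cos0° − cos30°) = (2.982×10⁻⁶)·(+0.1340) = 3.995×10⁻⁷ J.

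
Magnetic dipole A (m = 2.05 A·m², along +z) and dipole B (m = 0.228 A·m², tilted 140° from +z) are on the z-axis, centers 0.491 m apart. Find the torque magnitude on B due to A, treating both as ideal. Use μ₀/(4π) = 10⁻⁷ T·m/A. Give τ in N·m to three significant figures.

Dipole B is on the axis of dipole A, so B₁ there is axial: B₁ = (μ₀/4π)·2m₁/r³ along +z.
B₁ = 2(10⁻⁷)(2.05)/(0.491)³ = 3.464×10⁻⁶ T.
τ = m₂ B₁ sinθ.
τ = (0.228)(3.464×10⁻⁶)·sin140° = 5.076×10⁻⁷ N·m.

τ ≈ 5.08×10⁻⁷ N·m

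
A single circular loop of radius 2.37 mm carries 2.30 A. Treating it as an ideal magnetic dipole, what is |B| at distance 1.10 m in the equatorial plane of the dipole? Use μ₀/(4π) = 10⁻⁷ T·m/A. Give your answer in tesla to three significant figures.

Magnetic moment m = IA = Iπa² = (2.30)·π·(0.00237)² = 4.059×10⁻⁵ A·m².
In the equatorial plane B = (μ₀/4π)·m/r³ (half the axial value).
B = (10⁻⁷)·(4.059×10⁻⁵) / (1.10)³ = 3.050×10⁻¹² T.

B ≈ 3.05×10⁻¹² T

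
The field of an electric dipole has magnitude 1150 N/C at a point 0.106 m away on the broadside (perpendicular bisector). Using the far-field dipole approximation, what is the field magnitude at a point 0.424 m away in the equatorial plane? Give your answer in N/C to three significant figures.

Dipole fields scale as 1/r³ in the far field; the geometry is the same at both points.
E₂ = E₁ · (r₁/r₂)³ = 1150 · (0.106/0.424)³.
(r₁/r₂)³ = (0.25)³ = 0.01562.
E₂ ≈ 17.97 N/C.

E ≈ 18.0 N/C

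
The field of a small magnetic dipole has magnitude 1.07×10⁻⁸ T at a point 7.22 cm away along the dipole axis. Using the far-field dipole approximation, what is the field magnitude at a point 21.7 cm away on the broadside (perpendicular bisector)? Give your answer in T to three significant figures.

B ≈ 1.97×10⁻¹⁰ T

Dipole fields scale as 1/r³ in the far field.
The axial field is twice the equatorial field at the same r, so the geometry factor is 1/2.
B₂ = B₁ · (1/2) · (r₁/r₂)³ = 1.07×10⁻⁸ · 0.5 · (7.22/21.7)³.
(r₁/r₂)³ = (0.3327)³ = 0.03683.
B₂ ≈ 1.971×10⁻¹⁰ T.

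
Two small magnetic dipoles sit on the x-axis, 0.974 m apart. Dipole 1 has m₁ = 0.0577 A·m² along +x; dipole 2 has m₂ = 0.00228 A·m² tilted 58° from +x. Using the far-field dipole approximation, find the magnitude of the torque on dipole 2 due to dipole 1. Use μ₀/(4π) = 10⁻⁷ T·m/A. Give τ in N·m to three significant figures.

τ ≈ 2.41×10⁻¹¹ N·m

Dipole B is on the axis of dipole A, so B₁ there is axial: B₁ = (μ₀/4π)·2m₁/r³ along +x.
B₁ = 2(10⁻⁷)(0.0577)/(0.974)³ = 1.249×10⁻⁸ T.
τ = m₂ B₁ sinθ.
τ = (0.00228)(1.249×10⁻⁸)·sin58° = 2.415×10⁻¹¹ N·m.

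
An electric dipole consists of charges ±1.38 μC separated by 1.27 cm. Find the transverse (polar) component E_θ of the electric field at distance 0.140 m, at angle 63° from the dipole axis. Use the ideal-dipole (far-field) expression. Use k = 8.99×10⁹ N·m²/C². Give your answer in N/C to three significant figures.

E_θ ≈ 5.12×10⁴ N/C

Dipole moment p = qd = (1.38×10⁻⁶ C)(0.0127 m) = 1.753×10⁻⁸ C·m.
For a dipole, E_θ = (kp sinθ)/r³.
kp/r³ = (8.99×10⁹)(1.753×10⁻⁸)/(0.140)³ = 5.743×10⁴ N/C.
E_θ = 5.743×10⁴·sin63° = 5.117×10⁴ N/C.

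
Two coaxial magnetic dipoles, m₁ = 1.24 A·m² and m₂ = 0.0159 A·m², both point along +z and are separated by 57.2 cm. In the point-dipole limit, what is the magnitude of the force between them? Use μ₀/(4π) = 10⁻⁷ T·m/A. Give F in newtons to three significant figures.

F ≈ 1.11×10⁻⁷ N

On-axis B of dipole 1: B = (μ₀/4π)·2m₁/r³. Force on dipole 2: F = m₂·dB/dr.
dB/dr = −(μ₀/4π)·6m₁/r⁴, so |F| = (μ₀/4π)·6m₁m₂/r⁴.
F = 6(10⁻⁷)(1.24)(0.0159)/(0.572)⁴ = 1.105×10⁻⁷ N.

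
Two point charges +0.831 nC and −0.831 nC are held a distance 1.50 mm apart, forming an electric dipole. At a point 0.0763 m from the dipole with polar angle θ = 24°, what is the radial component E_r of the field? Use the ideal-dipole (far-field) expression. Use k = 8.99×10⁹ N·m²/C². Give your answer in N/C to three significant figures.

E_r ≈ 46.1 N/C

Dipole moment p = qd = (8.31×10⁻¹⁰ C)(0.00150 m) = 1.247×10⁻¹² C·m.
For a dipole, E_r = (2kp cosθ)/r³.
kp/r³ = (8.99×10⁹)(1.247×10⁻¹²)/(0.0763)³ = 25.24 N/C.
E_r = 2·25.24·cos24° = 46.11 N/C.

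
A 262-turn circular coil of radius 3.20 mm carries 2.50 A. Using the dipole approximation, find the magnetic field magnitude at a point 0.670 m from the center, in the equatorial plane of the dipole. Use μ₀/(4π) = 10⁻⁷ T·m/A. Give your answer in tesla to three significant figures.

m = NIA = NIπa² = 262·(2.50)·π·(0.00320)² = 0.02107 A·m².
In the equatorial plane B = (μ₀/4π)·m/r³ (half the axial value).
B = (10⁻⁷)·(0.02107) / (0.670)³ = 7.006×10⁻⁹ T.

B ≈ 7.01×10⁻⁹ T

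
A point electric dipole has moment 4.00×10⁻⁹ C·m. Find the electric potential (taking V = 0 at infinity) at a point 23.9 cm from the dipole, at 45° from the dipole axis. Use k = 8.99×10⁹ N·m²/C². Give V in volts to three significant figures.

The dipole potential is V = kp cosθ / r².
V = (8.99×10⁹)(4.00×10⁻⁹)·cos45° / (0.239)² = 445.2 V.

V ≈ 445 V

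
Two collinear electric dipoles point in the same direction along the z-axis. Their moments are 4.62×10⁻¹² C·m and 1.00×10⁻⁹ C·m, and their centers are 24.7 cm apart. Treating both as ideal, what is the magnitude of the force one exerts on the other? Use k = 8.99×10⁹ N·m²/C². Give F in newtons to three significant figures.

On-axis field of dipole 1 at distance r: E = 2kp₁/r³. Force on dipole 2 is F = p₂·dE/dr (gradient along axis).
dE/dr = −6kp₁/r⁴, so |F| = 6kp₁p₂/r⁴ (attractive for aligned moments).
F = 6(8.99×10⁹)(4.62×10⁻¹²)(1.00×10⁻⁹)/(0.247)⁴ = 6.695×10⁻⁸ N.

F ≈ 6.70×10⁻⁸ N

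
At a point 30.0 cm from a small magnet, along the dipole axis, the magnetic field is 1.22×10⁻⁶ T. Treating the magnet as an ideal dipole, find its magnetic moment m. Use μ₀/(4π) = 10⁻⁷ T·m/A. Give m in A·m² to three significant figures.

m ≈ 0.165 A·m²

On axis B = (μ₀/4π)·2m/r³, so m = Br³·4π/(μ₀·2).
m = (1.22×10⁻⁶)·(0.300)³ / (2·10⁻⁷) = 0.1647 A·m².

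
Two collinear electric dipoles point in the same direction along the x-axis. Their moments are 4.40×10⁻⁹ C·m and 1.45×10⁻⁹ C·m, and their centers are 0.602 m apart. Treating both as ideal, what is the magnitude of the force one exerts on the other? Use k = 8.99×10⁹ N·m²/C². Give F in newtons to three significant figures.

On-axis field of dipole 1 at distance r: E = 2kp₁/r³. Force on dipole 2 is F = p₂·dE/dr (gradient along axis).
dE/dr = −6kp₁/r⁴, so |F| = 6kp₁p₂/r⁴ (attractive for aligned moments).
F = 6(8.99×10⁹)(4.40×10⁻⁹)(1.45×10⁻⁹)/(0.602)⁴ = 2.620×10⁻⁶ N.

F ≈ 2.62×10⁻⁶ N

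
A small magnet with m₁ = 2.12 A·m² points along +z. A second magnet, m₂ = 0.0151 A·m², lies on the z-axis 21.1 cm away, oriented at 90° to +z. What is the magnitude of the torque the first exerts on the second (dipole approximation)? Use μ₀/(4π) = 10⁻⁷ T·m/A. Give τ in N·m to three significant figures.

Dipole B is on the axis of dipole A, so B₁ there is axial: B₁ = (μ₀/4π)·2m₁/r³ along +z.
B₁ = 2(10⁻⁷)(2.12)/(0.211)³ = 4.514×10⁻⁵ T.
τ = m₂ B₁ sinθ.
τ = (0.0151)(4.514×10⁻⁵)·sin90° = 6.815×10⁻⁷ N·m.

τ ≈ 6.82×10⁻⁷ N·m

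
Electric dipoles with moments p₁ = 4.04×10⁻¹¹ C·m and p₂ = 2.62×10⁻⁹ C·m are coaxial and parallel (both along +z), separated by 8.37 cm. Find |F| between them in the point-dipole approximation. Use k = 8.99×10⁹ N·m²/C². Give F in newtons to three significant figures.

F ≈ 1.16×10⁻⁴ N

On-axis field of dipole 1 at distance r: E = 2kp₁/r³. Force on dipole 2 is F = p₂·dE/dr (gradient along axis).
dE/dr = −6kp₁/r⁴, so |F| = 6kp₁p₂/r⁴ (attractive for aligned moments).
F = 6(8.99×10⁹)(4.04×10⁻¹¹)(2.62×10⁻⁹)/(0.0837)⁴ = 1.163×10⁻⁴ N.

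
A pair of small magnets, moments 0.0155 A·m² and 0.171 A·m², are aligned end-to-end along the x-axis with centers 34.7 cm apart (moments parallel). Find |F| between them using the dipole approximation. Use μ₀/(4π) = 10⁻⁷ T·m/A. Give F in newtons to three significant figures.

F ≈ 1.10×10⁻⁷ N

On-axis B of dipole 1: B = (μ₀/4π)·2m₁/r³. Force on dipole 2: F = m₂·dB/dr.
dB/dr = −(μ₀/4π)·6m₁/r⁴, so |F| = (μ₀/4π)·6m₁m₂/r⁴.
F = 6(10⁻⁷)(0.0155)(0.171)/(0.347)⁴ = 1.097×10⁻⁷ N.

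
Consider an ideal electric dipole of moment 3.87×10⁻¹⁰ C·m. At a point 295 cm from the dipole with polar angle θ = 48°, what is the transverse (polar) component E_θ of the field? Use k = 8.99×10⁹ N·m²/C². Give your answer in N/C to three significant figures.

For a dipole, E_θ = (kp sinθ)/r³.
kp/r³ = (8.99×10⁹)(3.87×10⁻¹⁰)/(2.95)³ = 0.1355 N/C.
E_θ = 0.1355·sin48° = 0.1007 N/C.

E_θ ≈ 0.101 N/C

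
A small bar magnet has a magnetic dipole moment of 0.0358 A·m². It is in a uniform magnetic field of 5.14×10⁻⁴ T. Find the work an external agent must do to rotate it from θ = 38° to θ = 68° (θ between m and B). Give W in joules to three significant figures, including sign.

W ≈ 7.61×10⁻⁶ J

W_ext = ΔU = −mB cosθ₂ + mB cosθ₁ = mB(cosθ₁ − cosθ₂).
W = (0.0358)(5.14×10⁻⁴)·(cos38° − cos68°) = (1.840×10⁻⁵)·(+0.4134) = 7.607×10⁻⁶ J.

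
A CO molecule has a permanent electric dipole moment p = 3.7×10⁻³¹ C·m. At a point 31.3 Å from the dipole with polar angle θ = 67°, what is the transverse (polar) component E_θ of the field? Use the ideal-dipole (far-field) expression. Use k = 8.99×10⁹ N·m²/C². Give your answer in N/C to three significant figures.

E_θ ≈ 9.99×10⁴ N/C

For a dipole, E_θ = (kp sinθ)/r³.
kp/r³ = (8.99×10⁹)(3.70×10⁻³¹)/(3.13×10⁻⁹)³ = 1.085×10⁵ N/C.
E_θ = 1.085×10⁵·sin67° = 9.985×10⁴ N/C.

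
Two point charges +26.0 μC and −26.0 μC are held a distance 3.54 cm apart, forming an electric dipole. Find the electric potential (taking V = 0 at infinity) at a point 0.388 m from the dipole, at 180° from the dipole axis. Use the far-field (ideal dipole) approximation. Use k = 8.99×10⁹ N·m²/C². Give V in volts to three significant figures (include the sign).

Dipole moment p = qd = (2.60×10⁻⁵ C)(0.0354 m) = 9.204×10⁻⁷ C·m.
The dipole potential is V = kp cosθ / r².
V = (8.99×10⁹)(9.204×10⁻⁷)·cos180° / (0.388)² = -5.496×10⁴ V.

V ≈ -5.50×10⁴ V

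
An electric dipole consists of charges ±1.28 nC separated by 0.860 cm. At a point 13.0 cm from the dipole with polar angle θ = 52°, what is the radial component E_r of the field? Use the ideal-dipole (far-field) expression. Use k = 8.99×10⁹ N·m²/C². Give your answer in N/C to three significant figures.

E_r ≈ 55.5 N/C

Dipole moment p = qd = (1.28×10⁻⁹ C)(0.00860 m) = 1.101×10⁻¹¹ C·m.
For a dipole, E_r = (2kp cosθ)/r³.
kp/r³ = (8.99×10⁹)(1.101×10⁻¹¹)/(0.130)³ = 45.05 N/C.
E_r = 2·45.05·cos52° = 55.47 N/C.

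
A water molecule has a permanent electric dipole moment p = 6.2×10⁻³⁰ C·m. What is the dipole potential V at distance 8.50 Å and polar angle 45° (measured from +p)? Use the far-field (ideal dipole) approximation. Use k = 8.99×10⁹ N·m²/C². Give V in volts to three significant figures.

V ≈ 0.0546 V

The dipole potential is V = kp cosθ / r².
V = (8.99×10⁹)(6.20×10⁻³⁰)·cos45° / (8.50×10⁻¹⁰)² = 0.05455 V.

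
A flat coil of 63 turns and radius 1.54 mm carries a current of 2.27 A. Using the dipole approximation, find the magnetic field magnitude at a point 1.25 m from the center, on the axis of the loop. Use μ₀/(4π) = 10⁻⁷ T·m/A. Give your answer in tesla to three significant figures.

B ≈ 1.09×10⁻¹⁰ T

m = NIA = NIπa² = 63·(2.27)·π·(0.00154)² = 0.001066 A·m².
On axis B = (μ₀/4π)·2m/r³.
B = 2·(10⁻⁷)·(0.001066) / (1.25)³ = 1.092×10⁻¹⁰ T.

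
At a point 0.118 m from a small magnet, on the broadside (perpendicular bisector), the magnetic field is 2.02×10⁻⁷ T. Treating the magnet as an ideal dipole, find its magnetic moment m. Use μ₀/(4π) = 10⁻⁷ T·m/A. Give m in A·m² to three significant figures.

In the equatorial plane B = (μ₀/4π)·m/r³, so m = Br³·4π/(μ₀).
m = (2.02×10⁻⁷)·(0.118)³ / (10⁻⁷) = 0.003319 A·m².

m ≈ 0.00332 A·m²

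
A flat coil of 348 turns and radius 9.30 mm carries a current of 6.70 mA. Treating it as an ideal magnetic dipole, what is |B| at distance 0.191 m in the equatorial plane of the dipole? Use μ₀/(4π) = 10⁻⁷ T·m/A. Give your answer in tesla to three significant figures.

m = NIA = NIπa² = 348·(0.00670)·π·(0.00930)² = 6.335×10⁻⁴ A·m².
In the equatorial plane B = (μ₀/4π)·m/r³ (half the axial value).
B = (10⁻⁷)·(6.335×10⁻⁴) / (0.191)³ = 9.092×10⁻⁹ T.

B ≈ 9.09×10⁻⁹ T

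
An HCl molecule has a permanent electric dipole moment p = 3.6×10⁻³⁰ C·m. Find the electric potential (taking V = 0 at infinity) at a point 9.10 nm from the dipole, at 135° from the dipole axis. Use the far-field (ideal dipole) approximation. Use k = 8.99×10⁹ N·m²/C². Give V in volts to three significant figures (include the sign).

V ≈ -2.76×10⁻⁴ V

The dipole potential is V = kp cosθ / r².
V = (8.99×10⁹)(3.60×10⁻³⁰)·cos135° / (9.10×10⁻⁹)² = -2.764×10⁻⁴ V.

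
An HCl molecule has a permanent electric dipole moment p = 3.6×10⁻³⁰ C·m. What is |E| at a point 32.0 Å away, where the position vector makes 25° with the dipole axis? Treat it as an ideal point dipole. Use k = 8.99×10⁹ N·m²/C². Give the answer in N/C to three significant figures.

E ≈ 1.84×10⁶ N/C

At angle θ the dipole field magnitude is E = (kp/r³)·√(1 + 3cos²θ).
kp/r³ = (8.99×10⁹)(3.60×10⁻³⁰) / (3.20×10⁻⁹)³ = 9.877×10⁵ N/C.
√(1 + 3cos²25°) = √(1 + 3·0.8214) = √3.4642 ≈ 1.8612.
E ≈ 9.877×10⁵ × 1.861 = 1.838×10⁶ N/C.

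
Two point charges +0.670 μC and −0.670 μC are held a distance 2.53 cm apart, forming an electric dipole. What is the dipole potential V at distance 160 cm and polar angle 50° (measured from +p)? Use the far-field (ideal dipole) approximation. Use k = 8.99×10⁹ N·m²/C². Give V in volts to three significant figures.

V ≈ 38.3 V

Dipole moment p = qd = (6.70×10⁻⁷ C)(0.0253 m) = 1.695×10⁻⁸ C·m.
The dipole potential is V = kp cosθ / r².
V = (8.99×10⁹)(1.695×10⁻⁸)·cos50° / (1.60)² = 38.26 V.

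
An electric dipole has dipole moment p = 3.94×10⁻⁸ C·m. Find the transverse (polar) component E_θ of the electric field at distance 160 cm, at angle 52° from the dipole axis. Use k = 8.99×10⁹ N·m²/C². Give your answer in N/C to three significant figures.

E_θ ≈ 68.1 N/C

For a dipole, E_θ = (kp sinθ)/r³.
kp/r³ = (8.99×10⁹)(3.94×10⁻⁸)/(1.60)³ = 86.48 N/C.
E_θ = 86.48·sin52° = 68.14 N/C.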